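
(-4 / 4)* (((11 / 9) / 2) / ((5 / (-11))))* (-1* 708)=-14278 / 15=-951.87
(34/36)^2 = 289/324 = 0.89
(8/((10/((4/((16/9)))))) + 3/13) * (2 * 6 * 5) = 121.85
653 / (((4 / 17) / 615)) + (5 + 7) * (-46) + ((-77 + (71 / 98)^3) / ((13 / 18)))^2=380354496155111349 / 221460595216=1717481.59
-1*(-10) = 10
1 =1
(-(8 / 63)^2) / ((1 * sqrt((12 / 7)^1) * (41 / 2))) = -64 * sqrt(21) / 488187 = -0.00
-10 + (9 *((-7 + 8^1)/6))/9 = -59/6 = -9.83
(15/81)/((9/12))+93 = 7553/81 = 93.25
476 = 476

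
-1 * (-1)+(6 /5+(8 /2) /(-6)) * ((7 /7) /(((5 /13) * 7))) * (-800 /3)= -3265 /63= -51.83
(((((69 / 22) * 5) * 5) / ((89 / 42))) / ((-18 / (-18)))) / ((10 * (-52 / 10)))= -36225 / 50908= -0.71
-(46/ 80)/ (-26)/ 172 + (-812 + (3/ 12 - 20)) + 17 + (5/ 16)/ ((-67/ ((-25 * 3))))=-9760552119/ 11984960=-814.40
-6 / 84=-1 / 14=-0.07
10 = 10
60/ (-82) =-30/ 41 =-0.73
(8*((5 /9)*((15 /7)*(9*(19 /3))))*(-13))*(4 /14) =-98800 /49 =-2016.33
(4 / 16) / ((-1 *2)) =-1 / 8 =-0.12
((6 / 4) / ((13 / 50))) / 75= 1 / 13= 0.08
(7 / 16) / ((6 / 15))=35 / 32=1.09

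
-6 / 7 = -0.86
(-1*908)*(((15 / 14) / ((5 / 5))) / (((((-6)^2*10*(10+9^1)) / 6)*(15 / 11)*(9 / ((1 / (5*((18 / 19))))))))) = -2497 / 170100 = -0.01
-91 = -91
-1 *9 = -9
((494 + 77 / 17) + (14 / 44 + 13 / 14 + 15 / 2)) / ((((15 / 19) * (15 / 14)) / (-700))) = -78502452 / 187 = -419799.21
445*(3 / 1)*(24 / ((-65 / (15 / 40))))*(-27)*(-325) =-1622025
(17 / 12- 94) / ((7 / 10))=-5555 / 42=-132.26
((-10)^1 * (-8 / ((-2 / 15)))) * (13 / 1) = -7800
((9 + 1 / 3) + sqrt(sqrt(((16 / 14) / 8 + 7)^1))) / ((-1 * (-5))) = 2^(1 / 4) * sqrt(5) * 7^(3 / 4) / 35 + 28 / 15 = 2.19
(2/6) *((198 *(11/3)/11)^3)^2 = 27551316672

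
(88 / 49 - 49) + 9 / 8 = -18063 / 392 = -46.08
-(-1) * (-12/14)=-6/7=-0.86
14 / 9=1.56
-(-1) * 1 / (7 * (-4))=-0.04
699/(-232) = -699/232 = -3.01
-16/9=-1.78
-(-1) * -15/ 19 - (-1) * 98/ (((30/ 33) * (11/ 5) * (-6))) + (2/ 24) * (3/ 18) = -12233/ 1368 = -8.94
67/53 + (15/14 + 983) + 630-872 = 551555/742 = 743.34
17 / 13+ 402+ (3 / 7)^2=257024 / 637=403.49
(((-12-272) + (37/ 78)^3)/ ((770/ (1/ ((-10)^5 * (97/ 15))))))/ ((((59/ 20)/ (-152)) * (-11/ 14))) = 46540367/ 1244769669000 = 0.00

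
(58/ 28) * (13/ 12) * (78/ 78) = 2.24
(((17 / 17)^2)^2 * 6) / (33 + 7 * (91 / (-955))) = 2865 / 15439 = 0.19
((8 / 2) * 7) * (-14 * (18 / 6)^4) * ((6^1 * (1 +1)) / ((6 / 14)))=-889056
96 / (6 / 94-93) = -94 / 91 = -1.03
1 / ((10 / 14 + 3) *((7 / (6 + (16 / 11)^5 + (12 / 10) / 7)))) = 0.49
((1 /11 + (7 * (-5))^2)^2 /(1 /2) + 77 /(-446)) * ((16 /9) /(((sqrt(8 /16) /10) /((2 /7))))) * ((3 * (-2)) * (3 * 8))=-414693090496000 * sqrt(2) /188881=-3104942227.13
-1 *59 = -59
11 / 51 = 0.22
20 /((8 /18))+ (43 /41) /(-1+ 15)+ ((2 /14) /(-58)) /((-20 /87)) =517583 /11480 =45.09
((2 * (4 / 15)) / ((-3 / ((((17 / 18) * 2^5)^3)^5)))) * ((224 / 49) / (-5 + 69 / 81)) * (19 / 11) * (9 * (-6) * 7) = -2006490647551755593143321465141847916544 / 978618343906665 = -2050330100641484759544518.00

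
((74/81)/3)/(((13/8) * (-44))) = -148/34749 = -0.00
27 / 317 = 0.09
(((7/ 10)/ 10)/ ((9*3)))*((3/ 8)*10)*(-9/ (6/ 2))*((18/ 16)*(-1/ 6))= 7/ 1280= 0.01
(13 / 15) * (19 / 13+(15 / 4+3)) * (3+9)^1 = 427 / 5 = 85.40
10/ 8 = 1.25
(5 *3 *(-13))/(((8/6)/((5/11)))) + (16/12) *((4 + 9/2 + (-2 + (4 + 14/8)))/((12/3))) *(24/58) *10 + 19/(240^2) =-911009939/18374400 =-49.58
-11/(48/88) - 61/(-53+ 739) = -20843/1029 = -20.26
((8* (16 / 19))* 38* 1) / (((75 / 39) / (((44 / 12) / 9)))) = 36608 / 675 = 54.23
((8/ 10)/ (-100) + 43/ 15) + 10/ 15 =1322/ 375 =3.53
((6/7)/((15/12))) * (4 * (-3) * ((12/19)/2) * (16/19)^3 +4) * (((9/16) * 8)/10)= 12224088/22806175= 0.54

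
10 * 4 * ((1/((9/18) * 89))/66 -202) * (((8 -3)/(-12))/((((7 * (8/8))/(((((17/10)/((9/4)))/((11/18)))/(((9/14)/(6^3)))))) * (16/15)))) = 2017128200/10769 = 187308.78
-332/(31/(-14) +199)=-4648/2755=-1.69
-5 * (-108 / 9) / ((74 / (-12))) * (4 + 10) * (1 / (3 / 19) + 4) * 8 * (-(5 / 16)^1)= 130200 / 37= 3518.92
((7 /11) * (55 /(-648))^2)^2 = 3705625 /176319369216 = 0.00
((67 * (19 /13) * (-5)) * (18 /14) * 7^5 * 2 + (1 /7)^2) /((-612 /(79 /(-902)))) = -1064844627443 /351639288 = -3028.23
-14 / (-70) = 1 / 5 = 0.20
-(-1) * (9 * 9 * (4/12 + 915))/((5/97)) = 7191774/5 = 1438354.80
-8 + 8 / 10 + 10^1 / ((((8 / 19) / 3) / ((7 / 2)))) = 9687 / 40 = 242.18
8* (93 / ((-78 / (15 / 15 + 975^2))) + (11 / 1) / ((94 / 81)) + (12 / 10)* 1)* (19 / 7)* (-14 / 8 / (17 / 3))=394738974291 / 51935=7600634.91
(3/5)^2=9/25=0.36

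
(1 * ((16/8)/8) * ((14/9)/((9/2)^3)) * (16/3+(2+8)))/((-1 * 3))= -1288/59049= -0.02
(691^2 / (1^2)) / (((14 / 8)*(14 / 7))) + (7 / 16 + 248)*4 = 137416.89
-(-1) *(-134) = -134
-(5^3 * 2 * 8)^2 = -4000000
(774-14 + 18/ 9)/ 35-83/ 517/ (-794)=312802381/ 14367430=21.77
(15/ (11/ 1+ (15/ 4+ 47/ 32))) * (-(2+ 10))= -1920/ 173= -11.10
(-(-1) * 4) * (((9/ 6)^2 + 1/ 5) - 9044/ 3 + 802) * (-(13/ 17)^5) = 49238278609/ 21297855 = 2311.89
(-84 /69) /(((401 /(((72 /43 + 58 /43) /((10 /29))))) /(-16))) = 168896 /396589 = 0.43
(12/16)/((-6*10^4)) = -1/80000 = -0.00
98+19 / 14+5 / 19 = 26499 / 266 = 99.62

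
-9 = -9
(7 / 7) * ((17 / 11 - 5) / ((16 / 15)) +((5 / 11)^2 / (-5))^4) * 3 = -16661516205 / 1714871048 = -9.72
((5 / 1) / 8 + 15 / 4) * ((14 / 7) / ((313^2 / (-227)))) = -7945 / 391876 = -0.02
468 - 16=452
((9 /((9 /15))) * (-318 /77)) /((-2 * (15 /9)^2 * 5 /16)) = 68688 /1925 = 35.68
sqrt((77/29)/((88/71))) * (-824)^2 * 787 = 133588528 * sqrt(28826)/29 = 782101930.13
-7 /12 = -0.58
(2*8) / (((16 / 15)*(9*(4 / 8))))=10 / 3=3.33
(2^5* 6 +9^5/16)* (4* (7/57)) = 144949/76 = 1907.22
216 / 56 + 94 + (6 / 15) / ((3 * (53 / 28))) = 544967 / 5565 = 97.93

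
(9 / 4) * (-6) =-27 / 2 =-13.50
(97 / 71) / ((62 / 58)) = 2813 / 2201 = 1.28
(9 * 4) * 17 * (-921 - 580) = -918612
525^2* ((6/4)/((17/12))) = 4961250/17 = 291838.24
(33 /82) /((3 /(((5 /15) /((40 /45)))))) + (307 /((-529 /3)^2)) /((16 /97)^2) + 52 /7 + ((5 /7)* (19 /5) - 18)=-153051161915 /20560477952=-7.44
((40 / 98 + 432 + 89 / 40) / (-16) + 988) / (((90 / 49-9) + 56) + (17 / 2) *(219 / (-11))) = -331449789 / 41529920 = -7.98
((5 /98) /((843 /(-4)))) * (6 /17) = -20 /234073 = -0.00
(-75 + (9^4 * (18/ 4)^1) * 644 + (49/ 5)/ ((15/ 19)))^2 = 2033557727733166336/ 5625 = 361521373819229.57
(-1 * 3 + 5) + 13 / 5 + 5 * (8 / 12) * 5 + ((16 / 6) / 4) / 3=967 / 45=21.49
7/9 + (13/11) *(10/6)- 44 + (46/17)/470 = -16313303/395505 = -41.25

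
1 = 1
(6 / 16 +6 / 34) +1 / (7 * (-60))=7841 / 14280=0.55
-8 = -8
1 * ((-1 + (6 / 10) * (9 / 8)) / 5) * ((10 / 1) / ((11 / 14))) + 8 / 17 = -667 / 1870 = -0.36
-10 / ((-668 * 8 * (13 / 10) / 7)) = 175 / 17368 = 0.01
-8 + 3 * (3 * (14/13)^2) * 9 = 14524/169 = 85.94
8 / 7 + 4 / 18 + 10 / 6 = 191 / 63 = 3.03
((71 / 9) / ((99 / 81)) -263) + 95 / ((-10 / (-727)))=146299 / 22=6649.95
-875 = -875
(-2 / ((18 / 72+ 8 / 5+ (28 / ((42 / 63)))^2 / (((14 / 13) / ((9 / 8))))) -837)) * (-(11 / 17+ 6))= 565 / 42823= 0.01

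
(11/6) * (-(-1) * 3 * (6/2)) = 33/2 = 16.50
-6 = -6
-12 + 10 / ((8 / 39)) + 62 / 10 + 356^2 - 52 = 2534539 / 20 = 126726.95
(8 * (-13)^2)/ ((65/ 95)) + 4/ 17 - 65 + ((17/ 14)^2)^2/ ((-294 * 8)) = 2935704430255/ 1536025344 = 1911.23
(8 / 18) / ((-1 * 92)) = -1 / 207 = -0.00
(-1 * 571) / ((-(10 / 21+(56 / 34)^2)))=3465399 / 19354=179.05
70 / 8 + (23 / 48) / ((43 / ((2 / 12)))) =108383 / 12384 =8.75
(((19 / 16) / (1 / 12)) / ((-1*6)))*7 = -133 / 8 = -16.62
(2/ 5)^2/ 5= 4/ 125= 0.03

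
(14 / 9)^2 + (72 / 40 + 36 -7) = 33.22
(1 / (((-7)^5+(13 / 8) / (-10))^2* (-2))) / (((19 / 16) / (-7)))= 358400 / 34349654494251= 0.00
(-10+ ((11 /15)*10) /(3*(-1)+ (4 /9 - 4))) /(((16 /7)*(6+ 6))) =-287 /708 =-0.41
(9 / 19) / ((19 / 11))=99 / 361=0.27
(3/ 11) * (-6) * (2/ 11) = -36/ 121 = -0.30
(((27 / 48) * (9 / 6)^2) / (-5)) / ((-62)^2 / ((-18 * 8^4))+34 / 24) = -23328 / 125755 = -0.19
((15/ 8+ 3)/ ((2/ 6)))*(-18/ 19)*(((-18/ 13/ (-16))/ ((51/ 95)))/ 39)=-405/ 7072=-0.06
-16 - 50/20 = -37/2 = -18.50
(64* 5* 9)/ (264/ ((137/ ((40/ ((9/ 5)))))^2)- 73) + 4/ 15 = -21758266804/ 502105485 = -43.33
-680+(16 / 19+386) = -5570 / 19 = -293.16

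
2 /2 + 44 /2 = 23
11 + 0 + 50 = 61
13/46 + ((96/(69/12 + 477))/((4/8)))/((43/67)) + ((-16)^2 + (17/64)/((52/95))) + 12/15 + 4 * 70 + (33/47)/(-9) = 2411136075066353/4480752956160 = 538.11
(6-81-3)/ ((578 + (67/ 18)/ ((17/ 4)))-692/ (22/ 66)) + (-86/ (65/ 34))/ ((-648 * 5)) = 1530323/ 23192325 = 0.07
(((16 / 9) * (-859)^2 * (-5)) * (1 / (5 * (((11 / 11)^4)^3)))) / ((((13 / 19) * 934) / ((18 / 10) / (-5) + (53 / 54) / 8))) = 35932591057 / 73762650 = 487.14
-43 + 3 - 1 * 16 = -56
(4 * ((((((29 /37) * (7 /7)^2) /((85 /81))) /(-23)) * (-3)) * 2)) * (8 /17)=451008 /1229695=0.37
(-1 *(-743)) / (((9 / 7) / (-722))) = -3755122 / 9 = -417235.78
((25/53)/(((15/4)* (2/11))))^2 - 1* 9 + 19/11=-6.79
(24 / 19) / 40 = 3 / 95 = 0.03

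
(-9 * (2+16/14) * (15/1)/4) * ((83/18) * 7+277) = -918555/28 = -32805.54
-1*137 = -137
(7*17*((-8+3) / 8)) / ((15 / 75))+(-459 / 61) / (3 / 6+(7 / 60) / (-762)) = -4315132015 / 11152264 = -386.93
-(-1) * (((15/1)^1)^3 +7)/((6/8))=13528/3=4509.33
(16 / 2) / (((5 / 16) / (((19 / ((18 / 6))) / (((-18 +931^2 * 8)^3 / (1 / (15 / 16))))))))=4864 / 9376854904144410271875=0.00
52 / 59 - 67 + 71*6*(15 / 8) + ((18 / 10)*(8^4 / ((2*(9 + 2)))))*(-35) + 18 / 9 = -28542561 / 2596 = -10994.82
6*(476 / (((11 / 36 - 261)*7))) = -14688 / 9385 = -1.57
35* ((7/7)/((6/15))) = 175/2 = 87.50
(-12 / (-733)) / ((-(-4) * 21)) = 1 / 5131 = 0.00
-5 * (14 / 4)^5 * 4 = -84035 / 8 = -10504.38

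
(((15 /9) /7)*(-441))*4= -420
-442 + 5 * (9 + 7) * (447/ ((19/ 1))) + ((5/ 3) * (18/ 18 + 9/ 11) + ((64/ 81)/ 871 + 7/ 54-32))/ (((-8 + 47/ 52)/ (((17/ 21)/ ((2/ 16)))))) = 12888773227546/ 8789249007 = 1466.42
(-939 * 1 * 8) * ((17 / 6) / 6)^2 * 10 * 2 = -904570 / 27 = -33502.59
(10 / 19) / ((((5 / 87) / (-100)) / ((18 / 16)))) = -19575 / 19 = -1030.26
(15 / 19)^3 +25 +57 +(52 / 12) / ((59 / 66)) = 35344641 / 404681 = 87.34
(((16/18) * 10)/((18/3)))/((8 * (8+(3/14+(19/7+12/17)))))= 1190/74763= 0.02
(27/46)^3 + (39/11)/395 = 89318739/422924920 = 0.21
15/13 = 1.15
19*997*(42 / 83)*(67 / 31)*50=2665280100 / 2573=1035864.79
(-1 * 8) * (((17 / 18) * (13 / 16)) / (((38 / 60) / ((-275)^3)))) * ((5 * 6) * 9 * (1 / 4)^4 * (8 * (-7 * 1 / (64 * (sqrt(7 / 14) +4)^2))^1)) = -238882784765625 / 18697216 +7238872265625 * sqrt(2) / 2337152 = -8396132.03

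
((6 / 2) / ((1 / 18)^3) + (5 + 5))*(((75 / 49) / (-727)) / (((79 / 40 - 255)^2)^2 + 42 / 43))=-144529536000000 / 16072840908138266088109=-0.00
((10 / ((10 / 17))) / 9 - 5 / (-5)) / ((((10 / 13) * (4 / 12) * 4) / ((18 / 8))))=507 / 80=6.34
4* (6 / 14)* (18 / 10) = 108 / 35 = 3.09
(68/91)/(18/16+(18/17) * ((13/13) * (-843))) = -9248/11032749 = -0.00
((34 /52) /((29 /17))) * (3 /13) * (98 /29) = 42483 /142129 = 0.30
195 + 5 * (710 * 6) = 21495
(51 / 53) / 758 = 51 / 40174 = 0.00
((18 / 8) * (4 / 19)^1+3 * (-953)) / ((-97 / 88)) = 2593.30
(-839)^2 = 703921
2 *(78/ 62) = 2.52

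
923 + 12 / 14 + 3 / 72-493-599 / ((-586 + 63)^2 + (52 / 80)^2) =7920387116879 / 18381177192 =430.90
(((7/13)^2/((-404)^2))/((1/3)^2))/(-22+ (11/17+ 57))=2499/5571867808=0.00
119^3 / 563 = 1685159 / 563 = 2993.18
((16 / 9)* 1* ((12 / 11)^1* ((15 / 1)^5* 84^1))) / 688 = 85050000 / 473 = 179809.73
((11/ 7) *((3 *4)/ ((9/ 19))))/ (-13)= -836/ 273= -3.06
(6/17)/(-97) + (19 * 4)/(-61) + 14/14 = -25101/100589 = -0.25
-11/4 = -2.75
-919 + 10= -909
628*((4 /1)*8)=20096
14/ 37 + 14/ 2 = 273/ 37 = 7.38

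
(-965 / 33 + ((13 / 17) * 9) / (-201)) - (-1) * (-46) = -2829424 / 37587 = -75.28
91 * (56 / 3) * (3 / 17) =5096 / 17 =299.76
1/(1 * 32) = 1/32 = 0.03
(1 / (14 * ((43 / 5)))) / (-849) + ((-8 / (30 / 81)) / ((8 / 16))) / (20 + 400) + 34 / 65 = 69799759 / 166106850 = 0.42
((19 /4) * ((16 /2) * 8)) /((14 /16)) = 2432 /7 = 347.43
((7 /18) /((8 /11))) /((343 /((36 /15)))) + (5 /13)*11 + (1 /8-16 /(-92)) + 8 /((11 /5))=157998133 /19339320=8.17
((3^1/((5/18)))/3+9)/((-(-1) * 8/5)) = 63/8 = 7.88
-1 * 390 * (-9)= 3510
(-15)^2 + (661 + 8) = 894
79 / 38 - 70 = -2581 / 38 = -67.92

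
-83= -83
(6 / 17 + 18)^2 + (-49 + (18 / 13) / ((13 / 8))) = 14099543 / 48841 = 288.68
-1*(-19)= 19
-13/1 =-13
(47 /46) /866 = 47 /39836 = 0.00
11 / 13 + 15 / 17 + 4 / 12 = 1367 / 663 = 2.06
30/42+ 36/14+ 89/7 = 16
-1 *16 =-16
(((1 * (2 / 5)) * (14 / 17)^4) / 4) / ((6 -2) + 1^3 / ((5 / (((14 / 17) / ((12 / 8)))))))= 7203 / 643603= 0.01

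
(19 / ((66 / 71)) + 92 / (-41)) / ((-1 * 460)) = -49237 / 1244760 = -0.04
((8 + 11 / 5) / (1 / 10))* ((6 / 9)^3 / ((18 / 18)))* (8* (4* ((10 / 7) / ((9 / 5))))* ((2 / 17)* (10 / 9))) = 512000 / 5103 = 100.33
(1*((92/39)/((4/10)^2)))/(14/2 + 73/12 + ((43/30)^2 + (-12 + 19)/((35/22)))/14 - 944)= -2415000/152408633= -0.02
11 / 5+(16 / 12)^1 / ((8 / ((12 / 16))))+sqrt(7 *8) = 9.81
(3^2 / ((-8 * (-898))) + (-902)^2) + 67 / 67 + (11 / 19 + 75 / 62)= 3442676244125 / 4231376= 813606.79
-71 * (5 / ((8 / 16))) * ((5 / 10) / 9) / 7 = -355 / 63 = -5.63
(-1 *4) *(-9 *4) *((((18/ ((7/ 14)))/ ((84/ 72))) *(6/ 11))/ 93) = 62208/ 2387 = 26.06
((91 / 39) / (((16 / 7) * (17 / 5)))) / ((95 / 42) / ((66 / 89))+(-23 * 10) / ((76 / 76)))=-0.00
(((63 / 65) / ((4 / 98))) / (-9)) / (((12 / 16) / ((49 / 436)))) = -16807 / 42510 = -0.40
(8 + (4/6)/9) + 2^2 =326/27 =12.07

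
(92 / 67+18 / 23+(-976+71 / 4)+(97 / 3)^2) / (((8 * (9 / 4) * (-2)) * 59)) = -4956791 / 117831024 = -0.04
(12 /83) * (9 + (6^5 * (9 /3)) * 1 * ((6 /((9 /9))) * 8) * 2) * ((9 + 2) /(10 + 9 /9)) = 26873964 /83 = 323782.70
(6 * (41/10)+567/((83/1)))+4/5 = 13376/415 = 32.23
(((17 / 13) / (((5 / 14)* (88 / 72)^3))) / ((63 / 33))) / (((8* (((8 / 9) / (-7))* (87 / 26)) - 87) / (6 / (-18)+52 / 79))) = -404838 / 107230255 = -0.00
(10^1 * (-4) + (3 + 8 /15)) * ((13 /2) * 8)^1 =-28444 /15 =-1896.27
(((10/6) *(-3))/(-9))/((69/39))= 0.31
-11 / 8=-1.38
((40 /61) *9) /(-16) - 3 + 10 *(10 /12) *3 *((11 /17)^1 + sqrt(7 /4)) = 26563 /2074 + 25 *sqrt(7) /2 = 45.88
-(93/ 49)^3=-804357/ 117649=-6.84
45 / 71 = 0.63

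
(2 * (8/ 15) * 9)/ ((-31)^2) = 48/ 4805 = 0.01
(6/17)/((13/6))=36/221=0.16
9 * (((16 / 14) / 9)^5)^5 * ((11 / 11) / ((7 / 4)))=151115727451828646838272 / 748805915988239522747489979989694308420426289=0.00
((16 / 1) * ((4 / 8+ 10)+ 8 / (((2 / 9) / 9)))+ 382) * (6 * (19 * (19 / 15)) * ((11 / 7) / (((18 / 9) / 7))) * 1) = 22769714 / 5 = 4553942.80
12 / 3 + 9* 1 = 13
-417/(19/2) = -834/19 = -43.89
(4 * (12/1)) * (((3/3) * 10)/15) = 32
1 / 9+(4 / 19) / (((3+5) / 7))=101 / 342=0.30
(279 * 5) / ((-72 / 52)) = -2015 / 2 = -1007.50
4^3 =64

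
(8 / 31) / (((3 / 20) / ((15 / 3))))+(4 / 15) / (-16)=5323 / 620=8.59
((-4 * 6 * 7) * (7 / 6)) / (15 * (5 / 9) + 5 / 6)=-1176 / 55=-21.38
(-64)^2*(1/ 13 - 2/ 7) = -77824/ 91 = -855.21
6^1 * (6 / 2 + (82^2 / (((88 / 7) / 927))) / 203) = 4680603 / 319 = 14672.74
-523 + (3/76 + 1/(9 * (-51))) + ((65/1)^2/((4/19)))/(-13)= -36047603/17442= -2066.71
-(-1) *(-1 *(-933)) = 933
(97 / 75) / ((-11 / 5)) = -97 / 165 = -0.59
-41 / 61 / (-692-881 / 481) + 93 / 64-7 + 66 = 78765253741 / 1302893632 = 60.45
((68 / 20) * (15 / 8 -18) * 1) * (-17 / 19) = 37281 / 760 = 49.05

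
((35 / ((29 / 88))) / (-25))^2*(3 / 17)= 3.18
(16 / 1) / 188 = 4 / 47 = 0.09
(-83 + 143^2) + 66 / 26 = 264791 / 13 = 20368.54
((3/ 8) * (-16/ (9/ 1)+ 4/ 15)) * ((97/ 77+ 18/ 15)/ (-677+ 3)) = 16099/ 7784700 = 0.00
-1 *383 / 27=-383 / 27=-14.19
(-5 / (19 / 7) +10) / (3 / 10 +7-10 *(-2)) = 1550 / 5187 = 0.30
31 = 31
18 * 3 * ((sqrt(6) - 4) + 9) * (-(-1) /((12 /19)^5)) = 2476099 * sqrt(6) /4608 + 12380495 /4608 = 4002.97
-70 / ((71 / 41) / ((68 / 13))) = -195160 / 923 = -211.44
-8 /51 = -0.16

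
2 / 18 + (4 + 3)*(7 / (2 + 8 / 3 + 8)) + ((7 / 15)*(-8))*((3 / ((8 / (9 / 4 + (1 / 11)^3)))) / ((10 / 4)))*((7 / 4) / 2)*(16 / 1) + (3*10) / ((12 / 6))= 1.33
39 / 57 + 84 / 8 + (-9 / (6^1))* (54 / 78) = 2506 / 247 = 10.15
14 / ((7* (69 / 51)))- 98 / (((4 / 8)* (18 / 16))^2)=-574270 / 1863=-308.25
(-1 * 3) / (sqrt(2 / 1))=-3 * sqrt(2) / 2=-2.12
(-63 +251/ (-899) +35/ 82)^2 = 21467941489201/ 5434343524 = 3950.42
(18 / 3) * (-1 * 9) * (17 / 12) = -153 / 2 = -76.50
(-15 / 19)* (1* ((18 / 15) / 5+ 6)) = -468 / 95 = -4.93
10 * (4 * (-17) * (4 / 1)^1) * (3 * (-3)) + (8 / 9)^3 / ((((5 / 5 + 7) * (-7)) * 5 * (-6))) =1873821632 / 76545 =24480.00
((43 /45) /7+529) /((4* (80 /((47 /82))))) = 3916933 /4132800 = 0.95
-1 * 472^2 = -222784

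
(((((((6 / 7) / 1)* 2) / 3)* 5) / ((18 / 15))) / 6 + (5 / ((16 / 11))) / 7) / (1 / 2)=895 / 504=1.78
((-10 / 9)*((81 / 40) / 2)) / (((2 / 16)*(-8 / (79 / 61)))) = 1.46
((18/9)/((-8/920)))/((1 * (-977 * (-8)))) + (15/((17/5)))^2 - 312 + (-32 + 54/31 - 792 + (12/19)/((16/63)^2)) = -11761493796515/10643578688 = -1105.03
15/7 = 2.14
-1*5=-5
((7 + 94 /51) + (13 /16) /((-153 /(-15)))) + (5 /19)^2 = 882947 /98192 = 8.99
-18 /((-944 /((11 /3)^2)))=121 /472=0.26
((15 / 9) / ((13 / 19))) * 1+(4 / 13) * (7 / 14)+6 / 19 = 2.91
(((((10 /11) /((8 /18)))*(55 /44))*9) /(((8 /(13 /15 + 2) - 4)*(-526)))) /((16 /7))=609525 /38511616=0.02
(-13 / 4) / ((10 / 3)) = -39 / 40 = -0.98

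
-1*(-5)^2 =-25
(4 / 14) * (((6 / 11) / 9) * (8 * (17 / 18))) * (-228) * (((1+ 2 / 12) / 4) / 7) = -2584 / 2079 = -1.24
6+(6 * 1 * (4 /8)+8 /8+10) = 20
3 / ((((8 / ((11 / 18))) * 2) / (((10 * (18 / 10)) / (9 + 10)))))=33 / 304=0.11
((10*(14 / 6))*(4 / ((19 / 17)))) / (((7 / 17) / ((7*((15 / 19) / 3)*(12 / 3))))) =1618400 / 1083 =1494.37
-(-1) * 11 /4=11 /4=2.75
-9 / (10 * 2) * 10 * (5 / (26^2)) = -45 / 1352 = -0.03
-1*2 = -2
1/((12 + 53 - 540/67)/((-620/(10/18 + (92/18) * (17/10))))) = -1.18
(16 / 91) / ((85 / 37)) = 592 / 7735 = 0.08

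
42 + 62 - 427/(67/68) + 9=-21465/67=-320.37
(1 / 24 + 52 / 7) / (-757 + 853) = 1255 / 16128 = 0.08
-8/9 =-0.89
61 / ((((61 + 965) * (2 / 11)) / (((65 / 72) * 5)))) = 218075 / 147744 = 1.48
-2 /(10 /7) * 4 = -28 /5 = -5.60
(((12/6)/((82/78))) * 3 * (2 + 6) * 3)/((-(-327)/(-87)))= -36.44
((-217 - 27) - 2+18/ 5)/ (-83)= 1212/ 415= 2.92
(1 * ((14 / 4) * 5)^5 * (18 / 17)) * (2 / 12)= 157565625 / 544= 289642.69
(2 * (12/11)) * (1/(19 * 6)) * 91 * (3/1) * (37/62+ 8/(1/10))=143598/341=421.11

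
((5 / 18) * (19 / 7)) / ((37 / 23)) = 2185 / 4662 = 0.47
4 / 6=2 / 3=0.67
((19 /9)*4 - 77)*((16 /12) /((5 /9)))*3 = -2468 /5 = -493.60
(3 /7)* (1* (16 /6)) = 8 /7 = 1.14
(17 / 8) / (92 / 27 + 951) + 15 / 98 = 1568631 / 10101448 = 0.16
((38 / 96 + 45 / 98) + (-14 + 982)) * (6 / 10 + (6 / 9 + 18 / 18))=38738699 / 17640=2196.07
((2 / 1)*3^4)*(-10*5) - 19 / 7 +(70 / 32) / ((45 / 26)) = -4083131 / 504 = -8101.45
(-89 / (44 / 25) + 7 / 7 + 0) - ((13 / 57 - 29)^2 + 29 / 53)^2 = -895334053950933833 / 1304679499596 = -686248.27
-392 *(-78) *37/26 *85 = 3698520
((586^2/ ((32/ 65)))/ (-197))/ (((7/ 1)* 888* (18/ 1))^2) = -0.00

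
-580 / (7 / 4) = -2320 / 7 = -331.43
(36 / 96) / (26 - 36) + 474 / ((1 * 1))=37917 / 80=473.96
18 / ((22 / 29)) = 261 / 11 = 23.73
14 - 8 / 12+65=235 / 3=78.33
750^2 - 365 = 562135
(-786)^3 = -485587656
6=6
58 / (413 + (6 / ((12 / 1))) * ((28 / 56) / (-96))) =22272 / 158591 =0.14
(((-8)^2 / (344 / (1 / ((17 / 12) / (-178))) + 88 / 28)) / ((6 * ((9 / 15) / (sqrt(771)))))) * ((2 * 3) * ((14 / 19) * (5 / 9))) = 13955200 * sqrt(771) / 129447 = 2993.44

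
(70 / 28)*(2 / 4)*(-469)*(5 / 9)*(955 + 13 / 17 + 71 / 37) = -7062940675 / 22644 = -311912.24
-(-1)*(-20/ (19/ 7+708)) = -28/ 995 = -0.03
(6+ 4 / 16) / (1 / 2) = 25 / 2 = 12.50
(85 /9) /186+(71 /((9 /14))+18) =215101 /1674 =128.50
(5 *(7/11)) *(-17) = -595/11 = -54.09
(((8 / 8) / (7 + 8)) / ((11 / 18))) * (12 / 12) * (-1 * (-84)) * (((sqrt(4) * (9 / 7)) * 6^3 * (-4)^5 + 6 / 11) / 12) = -52553268 / 121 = -434324.53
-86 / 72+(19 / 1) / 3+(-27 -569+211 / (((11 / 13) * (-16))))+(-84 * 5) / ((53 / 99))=-116775103 / 83952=-1390.97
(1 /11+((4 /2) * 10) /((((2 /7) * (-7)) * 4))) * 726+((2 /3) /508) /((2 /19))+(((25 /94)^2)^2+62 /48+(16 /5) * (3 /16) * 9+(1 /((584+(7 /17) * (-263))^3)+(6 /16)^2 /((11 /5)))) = -2010040791671797436426679747 /1153719267378021766262720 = -1742.23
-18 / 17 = -1.06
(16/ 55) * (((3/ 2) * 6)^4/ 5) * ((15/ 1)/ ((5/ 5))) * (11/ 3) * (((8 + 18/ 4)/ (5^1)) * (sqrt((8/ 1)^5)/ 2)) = 3359232 * sqrt(2) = 4750671.45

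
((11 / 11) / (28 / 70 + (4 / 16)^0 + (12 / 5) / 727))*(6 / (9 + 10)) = 21810 / 96919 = 0.23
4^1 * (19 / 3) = 76 / 3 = 25.33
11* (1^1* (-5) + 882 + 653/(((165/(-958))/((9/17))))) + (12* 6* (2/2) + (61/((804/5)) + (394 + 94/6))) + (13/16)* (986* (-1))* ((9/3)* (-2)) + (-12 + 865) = -107469542/17085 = -6290.29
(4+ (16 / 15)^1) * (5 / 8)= 19 / 6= 3.17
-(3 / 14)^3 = -27 / 2744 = -0.01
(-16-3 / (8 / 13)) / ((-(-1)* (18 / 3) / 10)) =-835 / 24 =-34.79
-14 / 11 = -1.27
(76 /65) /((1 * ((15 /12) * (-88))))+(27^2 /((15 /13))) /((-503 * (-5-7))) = 676439 /7192900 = 0.09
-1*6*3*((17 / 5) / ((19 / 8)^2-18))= 19584 / 3955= 4.95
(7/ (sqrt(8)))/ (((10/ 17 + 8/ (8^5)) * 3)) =121856 * sqrt(2)/ 122931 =1.40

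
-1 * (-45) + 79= 124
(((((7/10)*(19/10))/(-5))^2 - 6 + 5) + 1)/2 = 17689/500000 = 0.04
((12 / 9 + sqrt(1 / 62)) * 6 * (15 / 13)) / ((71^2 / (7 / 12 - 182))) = -21770 / 65533 - 32655 * sqrt(62) / 8126092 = -0.36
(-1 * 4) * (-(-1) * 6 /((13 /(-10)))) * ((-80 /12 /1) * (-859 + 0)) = 1374400 /13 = 105723.08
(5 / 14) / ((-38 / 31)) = -155 / 532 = -0.29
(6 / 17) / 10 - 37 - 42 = -6712 / 85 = -78.96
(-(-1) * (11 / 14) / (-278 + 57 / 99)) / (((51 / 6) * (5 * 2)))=-363 / 10894450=-0.00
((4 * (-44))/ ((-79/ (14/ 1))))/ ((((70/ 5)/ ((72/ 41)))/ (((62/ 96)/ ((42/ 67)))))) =91388/ 22673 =4.03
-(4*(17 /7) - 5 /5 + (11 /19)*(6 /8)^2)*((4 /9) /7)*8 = -38474 /8379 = -4.59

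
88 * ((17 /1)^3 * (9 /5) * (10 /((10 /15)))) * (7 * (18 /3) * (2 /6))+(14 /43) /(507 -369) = 484885036951 /2967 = 163426032.00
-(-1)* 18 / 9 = 2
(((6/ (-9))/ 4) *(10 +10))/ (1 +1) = -5/ 3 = -1.67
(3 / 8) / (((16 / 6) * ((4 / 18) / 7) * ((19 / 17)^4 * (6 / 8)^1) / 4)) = 15785469 / 1042568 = 15.14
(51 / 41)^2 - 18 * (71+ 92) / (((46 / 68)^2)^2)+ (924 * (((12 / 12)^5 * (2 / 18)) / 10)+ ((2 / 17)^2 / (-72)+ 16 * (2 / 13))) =-2226304059224955107 / 159060653351730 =-13996.57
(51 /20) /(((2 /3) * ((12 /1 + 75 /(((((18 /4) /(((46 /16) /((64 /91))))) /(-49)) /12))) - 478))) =-408 /4322915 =-0.00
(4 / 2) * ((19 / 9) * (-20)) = -760 / 9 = -84.44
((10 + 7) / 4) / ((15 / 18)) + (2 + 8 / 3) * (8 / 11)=2803 / 330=8.49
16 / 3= 5.33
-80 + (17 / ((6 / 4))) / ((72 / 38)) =-3997 / 54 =-74.02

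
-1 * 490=-490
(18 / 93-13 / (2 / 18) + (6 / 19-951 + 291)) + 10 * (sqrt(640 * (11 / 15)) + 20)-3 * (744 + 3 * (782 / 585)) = -107983663 / 38285 + 80 * sqrt(66) / 3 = -2603.88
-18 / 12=-3 / 2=-1.50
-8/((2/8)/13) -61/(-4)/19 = -31555/76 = -415.20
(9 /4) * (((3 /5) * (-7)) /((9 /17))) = -357 /20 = -17.85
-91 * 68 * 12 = -74256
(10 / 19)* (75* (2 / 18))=250 / 57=4.39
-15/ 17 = -0.88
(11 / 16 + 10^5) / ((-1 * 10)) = -10000.07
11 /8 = 1.38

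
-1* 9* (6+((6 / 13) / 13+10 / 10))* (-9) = 96309 / 169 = 569.88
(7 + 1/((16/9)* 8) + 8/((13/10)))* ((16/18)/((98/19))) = 46455/20384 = 2.28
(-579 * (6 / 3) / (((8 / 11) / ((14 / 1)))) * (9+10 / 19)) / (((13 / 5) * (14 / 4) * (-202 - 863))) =21.91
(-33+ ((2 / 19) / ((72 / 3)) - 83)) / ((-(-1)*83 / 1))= -26447 / 18924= -1.40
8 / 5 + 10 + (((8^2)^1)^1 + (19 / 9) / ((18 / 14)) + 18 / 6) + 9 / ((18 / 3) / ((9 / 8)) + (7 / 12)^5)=44581412318 / 544283955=81.91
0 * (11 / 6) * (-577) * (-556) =0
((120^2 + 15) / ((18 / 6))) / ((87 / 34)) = 163370 / 87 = 1877.82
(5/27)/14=5/378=0.01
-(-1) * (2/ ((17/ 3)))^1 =6/ 17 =0.35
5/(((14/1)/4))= 10/7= 1.43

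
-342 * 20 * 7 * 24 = -1149120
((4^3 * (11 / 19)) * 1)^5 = 172927194497024 / 2476099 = 69838562.39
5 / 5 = 1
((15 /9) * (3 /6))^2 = 25 /36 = 0.69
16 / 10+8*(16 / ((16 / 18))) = 728 / 5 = 145.60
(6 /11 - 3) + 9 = 72 /11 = 6.55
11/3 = 3.67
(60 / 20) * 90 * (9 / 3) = 810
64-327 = -263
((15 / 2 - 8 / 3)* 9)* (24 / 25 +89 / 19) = 233247 / 950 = 245.52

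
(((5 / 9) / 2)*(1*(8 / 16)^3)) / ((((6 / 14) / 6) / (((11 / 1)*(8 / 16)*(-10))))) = -1925 / 72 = -26.74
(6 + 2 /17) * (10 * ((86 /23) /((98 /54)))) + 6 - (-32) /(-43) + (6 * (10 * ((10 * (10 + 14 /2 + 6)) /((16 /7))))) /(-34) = -152487479 /3295348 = -46.27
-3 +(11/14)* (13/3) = 17/42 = 0.40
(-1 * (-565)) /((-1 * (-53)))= 565 /53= 10.66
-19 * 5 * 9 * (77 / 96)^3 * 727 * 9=-94591354935 / 32768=-2886699.06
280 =280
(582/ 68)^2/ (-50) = -1.47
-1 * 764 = -764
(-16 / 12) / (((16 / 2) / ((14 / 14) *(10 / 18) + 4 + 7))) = -52 / 27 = -1.93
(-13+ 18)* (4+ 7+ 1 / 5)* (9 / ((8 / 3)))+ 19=208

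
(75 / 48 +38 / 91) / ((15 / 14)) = 961 / 520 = 1.85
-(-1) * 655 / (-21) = -31.19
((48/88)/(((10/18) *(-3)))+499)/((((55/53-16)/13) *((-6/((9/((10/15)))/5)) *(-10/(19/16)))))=-23.15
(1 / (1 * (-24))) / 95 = -1 / 2280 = -0.00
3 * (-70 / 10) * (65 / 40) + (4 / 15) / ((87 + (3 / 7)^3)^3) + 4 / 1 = -3010071040396883 / 99919371975120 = -30.12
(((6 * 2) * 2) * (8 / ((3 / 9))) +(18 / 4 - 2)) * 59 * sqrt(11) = 68263 * sqrt(11) / 2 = 113201.38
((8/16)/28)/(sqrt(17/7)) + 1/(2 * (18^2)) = 1/648 + sqrt(119)/952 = 0.01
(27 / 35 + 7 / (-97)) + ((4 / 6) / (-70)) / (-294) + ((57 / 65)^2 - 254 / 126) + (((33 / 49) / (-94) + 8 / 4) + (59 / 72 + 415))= 198488141060011 / 475688795400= 417.26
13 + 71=84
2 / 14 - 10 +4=-41 / 7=-5.86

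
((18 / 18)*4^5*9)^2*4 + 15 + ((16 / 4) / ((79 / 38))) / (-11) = 295232877139 / 869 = 339738638.83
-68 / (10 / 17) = -578 / 5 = -115.60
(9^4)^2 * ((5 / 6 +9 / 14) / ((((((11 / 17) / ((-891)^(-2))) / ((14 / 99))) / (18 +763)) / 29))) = 396209.77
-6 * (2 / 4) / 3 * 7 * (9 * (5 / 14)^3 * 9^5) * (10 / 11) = -332150625 / 2156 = -154058.73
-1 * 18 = -18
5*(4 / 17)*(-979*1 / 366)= -9790 / 3111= -3.15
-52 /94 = -26 /47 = -0.55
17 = 17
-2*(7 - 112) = 210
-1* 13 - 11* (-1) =-2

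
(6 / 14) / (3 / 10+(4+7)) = 30 / 791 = 0.04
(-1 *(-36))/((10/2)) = 36/5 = 7.20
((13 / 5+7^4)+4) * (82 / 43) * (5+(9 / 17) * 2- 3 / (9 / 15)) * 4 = 71072352 / 3655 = 19445.24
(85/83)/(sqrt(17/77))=5 *sqrt(1309)/83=2.18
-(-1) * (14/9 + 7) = 8.56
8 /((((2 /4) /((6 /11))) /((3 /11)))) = 288 /121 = 2.38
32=32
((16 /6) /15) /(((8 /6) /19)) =38 /15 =2.53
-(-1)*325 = 325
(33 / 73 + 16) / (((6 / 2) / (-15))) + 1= -5932 / 73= -81.26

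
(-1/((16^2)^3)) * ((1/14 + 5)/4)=-71/939524096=-0.00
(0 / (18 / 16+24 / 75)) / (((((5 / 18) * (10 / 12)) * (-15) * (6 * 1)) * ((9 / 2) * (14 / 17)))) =0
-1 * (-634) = 634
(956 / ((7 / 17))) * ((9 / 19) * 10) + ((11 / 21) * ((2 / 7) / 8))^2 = 72244692859 / 6569136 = 10997.59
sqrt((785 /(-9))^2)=785 /9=87.22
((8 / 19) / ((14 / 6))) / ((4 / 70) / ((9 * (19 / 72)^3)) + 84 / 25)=18050 / 370651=0.05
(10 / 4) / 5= 1 / 2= 0.50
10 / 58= 5 / 29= 0.17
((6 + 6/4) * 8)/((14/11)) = 330/7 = 47.14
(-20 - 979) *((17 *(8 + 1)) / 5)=-152847 / 5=-30569.40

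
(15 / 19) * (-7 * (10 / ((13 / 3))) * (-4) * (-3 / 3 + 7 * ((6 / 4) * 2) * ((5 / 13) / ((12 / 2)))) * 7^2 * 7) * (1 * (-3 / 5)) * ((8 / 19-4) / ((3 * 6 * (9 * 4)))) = 1224510 / 61009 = 20.07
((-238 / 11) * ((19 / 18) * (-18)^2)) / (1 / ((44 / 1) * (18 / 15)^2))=-11721024 / 25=-468840.96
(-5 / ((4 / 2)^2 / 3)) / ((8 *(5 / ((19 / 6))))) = -19 / 64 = -0.30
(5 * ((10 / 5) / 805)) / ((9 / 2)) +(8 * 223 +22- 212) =2309710 / 1449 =1594.00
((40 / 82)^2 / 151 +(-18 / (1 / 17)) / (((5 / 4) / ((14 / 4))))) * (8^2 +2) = -71769060264 / 1269155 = -56548.70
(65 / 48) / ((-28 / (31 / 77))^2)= 62465 / 223120128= 0.00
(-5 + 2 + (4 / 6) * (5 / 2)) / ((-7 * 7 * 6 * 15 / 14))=4 / 945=0.00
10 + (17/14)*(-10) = -15/7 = -2.14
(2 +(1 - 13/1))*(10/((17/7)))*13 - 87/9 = -27793/51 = -544.96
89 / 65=1.37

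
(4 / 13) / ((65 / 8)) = 32 / 845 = 0.04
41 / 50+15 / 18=124 / 75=1.65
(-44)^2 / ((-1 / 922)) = -1784992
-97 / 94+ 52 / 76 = -621 / 1786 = -0.35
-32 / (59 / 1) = -32 / 59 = -0.54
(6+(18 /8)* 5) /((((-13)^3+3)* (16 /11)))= -759 /140416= -0.01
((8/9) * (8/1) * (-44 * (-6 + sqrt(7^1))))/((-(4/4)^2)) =-5632/3 + 2816 * sqrt(7)/9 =-1049.51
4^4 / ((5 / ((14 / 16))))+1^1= 229 / 5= 45.80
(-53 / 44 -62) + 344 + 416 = 30659 / 44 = 696.80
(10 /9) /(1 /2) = 2.22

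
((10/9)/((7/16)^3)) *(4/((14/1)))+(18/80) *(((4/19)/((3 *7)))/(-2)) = 31120339/8211420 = 3.79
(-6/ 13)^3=-216/ 2197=-0.10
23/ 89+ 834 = 74249/ 89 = 834.26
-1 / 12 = -0.08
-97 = -97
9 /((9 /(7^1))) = 7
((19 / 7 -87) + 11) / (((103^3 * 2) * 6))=-171 / 30596356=-0.00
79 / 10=7.90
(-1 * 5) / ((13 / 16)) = -80 / 13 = -6.15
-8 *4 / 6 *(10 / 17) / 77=-160 / 3927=-0.04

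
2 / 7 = 0.29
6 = 6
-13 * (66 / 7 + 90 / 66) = -10803 / 77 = -140.30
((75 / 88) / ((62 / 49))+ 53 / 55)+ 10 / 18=538367 / 245520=2.19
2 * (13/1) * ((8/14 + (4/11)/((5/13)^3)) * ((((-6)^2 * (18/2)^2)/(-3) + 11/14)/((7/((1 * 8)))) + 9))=-93998115952/471625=-199306.90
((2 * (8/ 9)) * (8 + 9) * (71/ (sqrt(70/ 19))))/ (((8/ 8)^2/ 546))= 251056 * sqrt(1330)/ 15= 610386.85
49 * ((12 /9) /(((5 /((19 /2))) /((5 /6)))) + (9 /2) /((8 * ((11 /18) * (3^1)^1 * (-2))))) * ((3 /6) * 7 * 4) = 1063643 /792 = 1342.98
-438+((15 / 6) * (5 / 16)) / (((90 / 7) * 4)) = -1009117 / 2304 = -437.98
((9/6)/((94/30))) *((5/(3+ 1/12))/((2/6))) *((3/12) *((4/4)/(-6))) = -675/6956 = -0.10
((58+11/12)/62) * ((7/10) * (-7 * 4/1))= -34643/1860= -18.63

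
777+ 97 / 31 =24184 / 31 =780.13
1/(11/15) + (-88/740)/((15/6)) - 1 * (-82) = 847741/10175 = 83.32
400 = 400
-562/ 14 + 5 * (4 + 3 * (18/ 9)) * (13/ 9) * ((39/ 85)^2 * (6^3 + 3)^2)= 1475103229/ 2023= 729166.20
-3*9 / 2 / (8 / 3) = -81 / 16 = -5.06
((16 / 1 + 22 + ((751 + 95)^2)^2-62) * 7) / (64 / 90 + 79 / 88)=14199553163759040 / 6371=2228779338213.63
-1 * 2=-2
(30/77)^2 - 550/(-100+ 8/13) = 21777575/3830134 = 5.69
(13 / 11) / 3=13 / 33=0.39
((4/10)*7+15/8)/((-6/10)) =-187/24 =-7.79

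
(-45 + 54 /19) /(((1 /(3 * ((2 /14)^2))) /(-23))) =55269 /931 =59.37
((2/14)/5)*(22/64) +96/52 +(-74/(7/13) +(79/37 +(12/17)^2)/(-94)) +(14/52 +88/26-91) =-17927452577/80411360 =-222.95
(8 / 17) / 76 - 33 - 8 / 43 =-460835 / 13889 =-33.18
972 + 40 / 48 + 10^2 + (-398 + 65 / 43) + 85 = 196427 / 258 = 761.34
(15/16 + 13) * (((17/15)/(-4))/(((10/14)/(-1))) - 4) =-241063/4800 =-50.22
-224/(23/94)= -915.48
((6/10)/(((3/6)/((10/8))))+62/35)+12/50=1229/350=3.51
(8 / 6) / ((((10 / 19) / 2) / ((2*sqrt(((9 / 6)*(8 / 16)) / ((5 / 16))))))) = 304*sqrt(15) / 75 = 15.70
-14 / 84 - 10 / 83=-143 / 498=-0.29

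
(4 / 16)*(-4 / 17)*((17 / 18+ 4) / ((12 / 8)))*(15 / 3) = -445 / 459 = -0.97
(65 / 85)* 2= 26 / 17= 1.53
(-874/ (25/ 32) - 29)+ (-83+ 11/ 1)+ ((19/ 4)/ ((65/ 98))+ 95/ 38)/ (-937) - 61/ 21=-1222.64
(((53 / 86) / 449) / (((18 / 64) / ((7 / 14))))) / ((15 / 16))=6784 / 2606445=0.00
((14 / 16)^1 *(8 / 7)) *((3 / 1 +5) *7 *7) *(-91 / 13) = -2744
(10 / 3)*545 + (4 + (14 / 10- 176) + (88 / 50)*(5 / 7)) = 172969 / 105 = 1647.32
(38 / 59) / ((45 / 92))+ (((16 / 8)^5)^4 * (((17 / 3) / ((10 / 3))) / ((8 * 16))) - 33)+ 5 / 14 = 516479897 / 37170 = 13895.07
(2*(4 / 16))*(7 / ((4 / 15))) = 105 / 8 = 13.12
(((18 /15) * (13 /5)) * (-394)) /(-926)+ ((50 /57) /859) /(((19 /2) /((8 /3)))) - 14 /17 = 276935662252 /549177576525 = 0.50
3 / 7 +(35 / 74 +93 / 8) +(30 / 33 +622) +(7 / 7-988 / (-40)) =75343017 / 113960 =661.14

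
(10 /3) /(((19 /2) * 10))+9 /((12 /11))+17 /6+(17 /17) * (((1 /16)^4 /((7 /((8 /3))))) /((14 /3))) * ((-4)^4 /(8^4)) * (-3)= 2713518023 /244056064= 11.12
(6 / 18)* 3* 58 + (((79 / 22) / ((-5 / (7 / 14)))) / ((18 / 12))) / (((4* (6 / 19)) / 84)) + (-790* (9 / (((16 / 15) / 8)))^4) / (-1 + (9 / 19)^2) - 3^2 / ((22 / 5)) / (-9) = 1562979609399251 / 73920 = 21144204672.61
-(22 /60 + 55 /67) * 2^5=-38192 /1005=-38.00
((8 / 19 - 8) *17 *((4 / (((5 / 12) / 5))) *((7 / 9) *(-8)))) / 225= 243712 / 1425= 171.03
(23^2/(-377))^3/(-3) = 0.92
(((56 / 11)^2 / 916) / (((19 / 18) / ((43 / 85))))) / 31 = 606816 / 1387251085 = 0.00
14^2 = 196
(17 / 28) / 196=17 / 5488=0.00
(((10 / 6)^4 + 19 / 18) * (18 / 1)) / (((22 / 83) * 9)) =117943 / 1782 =66.19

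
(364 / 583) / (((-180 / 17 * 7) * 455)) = -17 / 918225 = -0.00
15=15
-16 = -16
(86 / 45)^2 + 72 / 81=9196 / 2025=4.54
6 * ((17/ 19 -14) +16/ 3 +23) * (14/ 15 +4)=128464/ 285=450.75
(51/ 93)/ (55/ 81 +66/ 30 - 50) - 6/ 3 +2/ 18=-10119233/ 5324436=-1.90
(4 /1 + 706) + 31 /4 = 2871 /4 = 717.75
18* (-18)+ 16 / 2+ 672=356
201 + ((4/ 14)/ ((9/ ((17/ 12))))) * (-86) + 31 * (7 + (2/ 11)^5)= 12605810309/ 30438639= 414.14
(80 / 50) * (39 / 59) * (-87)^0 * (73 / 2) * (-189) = -2152332 / 295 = -7296.04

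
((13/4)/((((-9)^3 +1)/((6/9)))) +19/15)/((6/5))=2123/2016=1.05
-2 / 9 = -0.22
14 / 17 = 0.82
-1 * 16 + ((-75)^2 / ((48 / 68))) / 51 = 561 / 4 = 140.25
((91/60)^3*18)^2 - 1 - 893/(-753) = 142541902262291/36144000000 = 3943.72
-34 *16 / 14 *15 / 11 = -4080 / 77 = -52.99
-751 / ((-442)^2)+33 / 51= 125661 / 195364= 0.64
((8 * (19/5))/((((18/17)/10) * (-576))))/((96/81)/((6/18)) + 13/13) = -323/2952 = -0.11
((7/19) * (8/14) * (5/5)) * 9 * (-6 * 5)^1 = -1080/19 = -56.84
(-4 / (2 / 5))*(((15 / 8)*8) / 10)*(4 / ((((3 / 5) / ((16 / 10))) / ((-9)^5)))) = 9447840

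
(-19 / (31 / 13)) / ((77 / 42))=-1482 / 341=-4.35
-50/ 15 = -10/ 3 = -3.33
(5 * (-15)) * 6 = -450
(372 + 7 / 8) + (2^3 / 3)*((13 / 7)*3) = 21713 / 56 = 387.73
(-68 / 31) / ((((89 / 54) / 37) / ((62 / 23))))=-271728 / 2047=-132.74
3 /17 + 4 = 71 /17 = 4.18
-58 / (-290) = 1 / 5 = 0.20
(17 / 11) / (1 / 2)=34 / 11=3.09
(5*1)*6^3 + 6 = 1086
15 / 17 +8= 151 / 17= 8.88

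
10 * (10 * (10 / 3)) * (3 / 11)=1000 / 11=90.91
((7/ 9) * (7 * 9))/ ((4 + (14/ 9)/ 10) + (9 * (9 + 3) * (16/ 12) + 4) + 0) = 2205/ 6847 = 0.32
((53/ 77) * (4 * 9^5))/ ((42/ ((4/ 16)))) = 1043199/ 1078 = 967.72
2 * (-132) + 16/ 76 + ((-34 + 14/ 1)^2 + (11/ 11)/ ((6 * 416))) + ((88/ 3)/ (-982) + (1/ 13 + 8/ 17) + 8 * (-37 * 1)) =-21015766165/ 131949376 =-159.27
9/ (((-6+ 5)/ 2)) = -18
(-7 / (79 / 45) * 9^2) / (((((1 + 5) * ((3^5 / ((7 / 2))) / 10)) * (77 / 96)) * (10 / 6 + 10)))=-720 / 869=-0.83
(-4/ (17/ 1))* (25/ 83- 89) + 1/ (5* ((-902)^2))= 119795054371/ 5739976220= 20.87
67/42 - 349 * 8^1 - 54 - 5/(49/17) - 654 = -1029041/294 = -3500.14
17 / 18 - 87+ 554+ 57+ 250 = 13949 / 18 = 774.94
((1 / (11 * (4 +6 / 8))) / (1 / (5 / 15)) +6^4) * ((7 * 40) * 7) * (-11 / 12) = -398172040 / 171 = -2328491.46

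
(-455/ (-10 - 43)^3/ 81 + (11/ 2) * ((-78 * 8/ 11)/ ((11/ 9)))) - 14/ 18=-33964942652/ 132649407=-256.05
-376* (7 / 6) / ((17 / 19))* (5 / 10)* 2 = -25004 / 51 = -490.27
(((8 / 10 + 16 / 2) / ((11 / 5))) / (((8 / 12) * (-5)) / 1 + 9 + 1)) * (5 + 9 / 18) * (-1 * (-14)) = 231 / 5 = 46.20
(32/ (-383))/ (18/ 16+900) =-256/ 2761047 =-0.00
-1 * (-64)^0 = -1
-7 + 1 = -6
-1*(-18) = 18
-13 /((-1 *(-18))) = -13 /18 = -0.72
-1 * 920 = -920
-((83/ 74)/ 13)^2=-6889/ 925444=-0.01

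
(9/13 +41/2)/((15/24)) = 2204/65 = 33.91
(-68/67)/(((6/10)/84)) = -9520/67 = -142.09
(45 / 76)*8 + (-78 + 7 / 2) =-2651 / 38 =-69.76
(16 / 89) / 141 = 16 / 12549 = 0.00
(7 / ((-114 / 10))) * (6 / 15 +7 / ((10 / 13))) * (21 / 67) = -245 / 134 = -1.83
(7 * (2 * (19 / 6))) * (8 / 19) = 18.67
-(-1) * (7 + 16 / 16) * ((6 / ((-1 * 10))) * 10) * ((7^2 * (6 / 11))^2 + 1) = -4154736 / 121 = -34336.66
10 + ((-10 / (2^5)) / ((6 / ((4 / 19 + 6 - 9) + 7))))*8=8.25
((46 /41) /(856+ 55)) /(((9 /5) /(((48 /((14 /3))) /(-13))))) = -1840 /3398941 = -0.00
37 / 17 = 2.18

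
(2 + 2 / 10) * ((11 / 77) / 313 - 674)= -16244063 / 10955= -1482.80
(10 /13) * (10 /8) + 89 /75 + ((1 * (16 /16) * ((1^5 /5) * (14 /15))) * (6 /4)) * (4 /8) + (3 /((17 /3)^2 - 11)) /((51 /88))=797833 /314925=2.53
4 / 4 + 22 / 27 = 49 / 27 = 1.81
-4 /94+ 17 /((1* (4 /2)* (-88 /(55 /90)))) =-1375 /13536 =-0.10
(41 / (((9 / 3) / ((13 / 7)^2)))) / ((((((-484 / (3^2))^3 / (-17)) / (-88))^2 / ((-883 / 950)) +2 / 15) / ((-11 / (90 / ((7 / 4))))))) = 382836278008899 / 441553653378937232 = 0.00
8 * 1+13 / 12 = 109 / 12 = 9.08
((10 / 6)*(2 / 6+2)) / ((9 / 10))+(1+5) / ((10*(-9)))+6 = 4153 / 405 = 10.25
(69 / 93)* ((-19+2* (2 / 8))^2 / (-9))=-31487 / 1116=-28.21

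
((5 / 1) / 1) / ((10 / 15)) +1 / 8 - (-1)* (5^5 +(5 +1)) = 25109 / 8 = 3138.62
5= 5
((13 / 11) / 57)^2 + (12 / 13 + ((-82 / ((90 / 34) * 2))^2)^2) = 134021355292504918 / 2328552208125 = 57555.66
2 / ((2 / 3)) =3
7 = 7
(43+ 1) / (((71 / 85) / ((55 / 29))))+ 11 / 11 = 207759 / 2059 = 100.90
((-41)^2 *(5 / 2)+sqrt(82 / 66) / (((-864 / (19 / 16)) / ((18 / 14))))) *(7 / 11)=58835 / 22 - 19 *sqrt(1353) / 557568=2674.32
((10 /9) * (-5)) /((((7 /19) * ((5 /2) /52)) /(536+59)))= -1679600 /9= -186622.22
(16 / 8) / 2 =1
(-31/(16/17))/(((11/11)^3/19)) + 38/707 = -7078583/11312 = -625.76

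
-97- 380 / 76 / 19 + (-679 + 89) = -13058 / 19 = -687.26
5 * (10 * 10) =500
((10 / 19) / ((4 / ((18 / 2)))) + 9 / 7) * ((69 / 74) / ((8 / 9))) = 407997 / 157472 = 2.59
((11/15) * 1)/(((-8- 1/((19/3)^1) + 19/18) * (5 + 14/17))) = -0.02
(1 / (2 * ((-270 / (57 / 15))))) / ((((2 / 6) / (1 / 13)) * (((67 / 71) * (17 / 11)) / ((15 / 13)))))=-14839 / 11549460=-0.00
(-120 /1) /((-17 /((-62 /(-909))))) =2480 /5151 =0.48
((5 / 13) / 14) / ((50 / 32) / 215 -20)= -344 / 250341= -0.00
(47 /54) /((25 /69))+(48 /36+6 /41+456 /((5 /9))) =15215381 /18450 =824.68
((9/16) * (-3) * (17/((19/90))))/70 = -4131/2128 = -1.94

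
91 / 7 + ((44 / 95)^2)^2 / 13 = 13768903721 / 1058858125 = 13.00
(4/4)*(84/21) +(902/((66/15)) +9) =218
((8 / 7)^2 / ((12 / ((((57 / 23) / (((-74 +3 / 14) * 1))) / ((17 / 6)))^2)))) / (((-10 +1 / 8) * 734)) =-9980928 / 4729849405427137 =-0.00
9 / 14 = 0.64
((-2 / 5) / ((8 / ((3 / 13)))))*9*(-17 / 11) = 459 / 2860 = 0.16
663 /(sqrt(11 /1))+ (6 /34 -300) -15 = -5352 /17+ 663 * sqrt(11) /11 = -114.92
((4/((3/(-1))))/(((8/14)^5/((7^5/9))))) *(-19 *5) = 26835148655/6912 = 3882399.98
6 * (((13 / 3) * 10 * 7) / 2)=910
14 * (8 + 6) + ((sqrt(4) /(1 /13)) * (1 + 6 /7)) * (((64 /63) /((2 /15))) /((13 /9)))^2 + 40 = 541748 /343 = 1579.44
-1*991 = -991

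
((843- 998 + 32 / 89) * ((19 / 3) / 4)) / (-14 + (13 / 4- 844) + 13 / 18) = 784491 / 2736305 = 0.29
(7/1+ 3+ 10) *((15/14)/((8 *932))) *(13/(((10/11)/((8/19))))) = 2145/123956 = 0.02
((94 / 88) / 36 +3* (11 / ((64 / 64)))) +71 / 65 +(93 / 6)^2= 274.37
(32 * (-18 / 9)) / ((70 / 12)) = -384 / 35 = -10.97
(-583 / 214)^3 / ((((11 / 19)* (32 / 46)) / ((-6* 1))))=23616507387 / 78402752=301.22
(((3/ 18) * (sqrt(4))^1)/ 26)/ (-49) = -1/ 3822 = -0.00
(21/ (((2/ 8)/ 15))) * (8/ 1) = 10080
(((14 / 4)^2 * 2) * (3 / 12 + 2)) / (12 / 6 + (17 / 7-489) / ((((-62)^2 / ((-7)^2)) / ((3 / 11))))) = 178.72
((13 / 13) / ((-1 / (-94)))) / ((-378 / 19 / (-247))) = 220571 / 189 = 1167.04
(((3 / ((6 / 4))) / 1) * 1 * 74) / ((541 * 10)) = 74 / 2705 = 0.03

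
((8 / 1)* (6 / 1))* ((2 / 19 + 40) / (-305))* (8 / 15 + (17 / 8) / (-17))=-74676 / 28975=-2.58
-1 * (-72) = 72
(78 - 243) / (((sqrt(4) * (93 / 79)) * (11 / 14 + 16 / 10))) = -152075 / 5177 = -29.38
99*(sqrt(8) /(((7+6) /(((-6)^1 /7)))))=-1188*sqrt(2) /91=-18.46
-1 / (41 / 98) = -98 / 41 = -2.39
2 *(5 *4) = 40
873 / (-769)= -873 / 769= -1.14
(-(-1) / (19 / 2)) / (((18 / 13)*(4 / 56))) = 182 / 171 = 1.06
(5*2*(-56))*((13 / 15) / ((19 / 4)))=-5824 / 57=-102.18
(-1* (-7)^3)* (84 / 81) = 355.70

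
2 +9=11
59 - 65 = -6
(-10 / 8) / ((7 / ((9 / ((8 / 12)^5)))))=-10935 / 896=-12.20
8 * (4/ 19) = 32/ 19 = 1.68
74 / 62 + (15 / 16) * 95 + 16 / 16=91.26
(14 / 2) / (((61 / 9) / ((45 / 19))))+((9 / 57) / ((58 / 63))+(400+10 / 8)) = 403.87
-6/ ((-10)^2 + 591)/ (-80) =0.00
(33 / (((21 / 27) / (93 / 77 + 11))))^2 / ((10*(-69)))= -388.81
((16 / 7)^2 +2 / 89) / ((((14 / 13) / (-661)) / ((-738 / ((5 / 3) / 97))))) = 21113398666854 / 152635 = 138326063.27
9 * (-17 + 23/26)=-3771/26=-145.04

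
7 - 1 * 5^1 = 2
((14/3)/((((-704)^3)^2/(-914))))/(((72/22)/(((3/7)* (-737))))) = 30619/9055096730025984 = 0.00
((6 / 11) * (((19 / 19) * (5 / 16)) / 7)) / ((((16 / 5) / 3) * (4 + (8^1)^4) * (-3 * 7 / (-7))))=3 / 1616384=0.00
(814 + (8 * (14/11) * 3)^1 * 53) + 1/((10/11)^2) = 2677531/1100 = 2434.12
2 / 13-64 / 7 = -8.99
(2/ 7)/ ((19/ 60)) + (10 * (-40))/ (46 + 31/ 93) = -142920/ 18487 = -7.73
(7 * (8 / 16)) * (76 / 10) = 133 / 5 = 26.60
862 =862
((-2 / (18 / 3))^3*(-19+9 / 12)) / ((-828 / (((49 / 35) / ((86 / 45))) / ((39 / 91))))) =-3577 / 2563488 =-0.00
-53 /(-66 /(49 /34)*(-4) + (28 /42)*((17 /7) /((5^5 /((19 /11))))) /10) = -1339078125 /4628252261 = -0.29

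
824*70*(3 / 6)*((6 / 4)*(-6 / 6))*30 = -1297800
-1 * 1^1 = -1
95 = 95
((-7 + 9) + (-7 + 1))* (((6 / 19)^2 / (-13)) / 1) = 144 / 4693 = 0.03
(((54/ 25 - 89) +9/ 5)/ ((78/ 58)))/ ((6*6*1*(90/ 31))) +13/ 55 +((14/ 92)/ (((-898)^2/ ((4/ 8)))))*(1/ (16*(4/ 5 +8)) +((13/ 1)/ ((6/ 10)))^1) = -7603228177892591/ 20623995190656000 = -0.37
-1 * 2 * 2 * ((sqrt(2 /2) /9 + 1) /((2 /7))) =-140 /9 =-15.56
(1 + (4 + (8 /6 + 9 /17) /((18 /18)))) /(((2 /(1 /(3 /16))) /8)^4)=5872025600 /4131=1421453.79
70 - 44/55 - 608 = -2694/5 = -538.80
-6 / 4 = -3 / 2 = -1.50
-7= -7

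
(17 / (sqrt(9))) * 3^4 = 459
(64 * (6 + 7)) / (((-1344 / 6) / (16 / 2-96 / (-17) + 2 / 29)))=-25116 / 493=-50.95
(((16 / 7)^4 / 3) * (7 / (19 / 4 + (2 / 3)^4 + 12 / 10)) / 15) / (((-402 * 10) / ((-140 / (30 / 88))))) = 11534336 / 163476985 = 0.07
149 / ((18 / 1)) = 149 / 18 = 8.28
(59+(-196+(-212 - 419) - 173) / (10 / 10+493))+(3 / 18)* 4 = 42713 / 741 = 57.64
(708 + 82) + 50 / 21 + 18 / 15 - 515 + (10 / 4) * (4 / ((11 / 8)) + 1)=288.35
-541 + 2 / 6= -1622 / 3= -540.67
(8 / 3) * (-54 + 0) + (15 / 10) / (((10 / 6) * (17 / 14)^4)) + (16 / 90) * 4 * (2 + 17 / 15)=-7969287896 / 56376675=-141.36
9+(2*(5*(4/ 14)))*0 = 9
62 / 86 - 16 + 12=-141 / 43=-3.28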